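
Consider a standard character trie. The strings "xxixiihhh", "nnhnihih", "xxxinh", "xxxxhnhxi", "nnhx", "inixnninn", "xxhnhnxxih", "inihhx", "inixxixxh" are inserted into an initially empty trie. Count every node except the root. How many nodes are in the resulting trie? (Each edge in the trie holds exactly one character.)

Insert word by word; a character creates a node only if that edge doesn't already exist:
  "xxixiihhh" → 9 new (x, x, i, x, i, i, h, h, h)
  "nnhnihih" → 8 new (n, n, h, n, i, h, i, h)
  "xxxinh" → prefix "xx" already present; 4 new (x, i, n, h)
  "xxxxhnhxi" → prefix "xxx" already present; 6 new (x, h, n, h, x, i)
  "nnhx" → prefix "nnh" already present; 1 new (x)
  "inixnninn" → 9 new (i, n, i, x, n, n, i, n, n)
  "xxhnhnxxih" → prefix "xx" already present; 8 new (h, n, h, n, x, x, i, h)
  "inihhx" → prefix "ini" already present; 3 new (h, h, x)
  "inixxixxh" → prefix "inix" already present; 5 new (x, i, x, x, h)
Total nodes = 9 + 8 + 4 + 6 + 1 + 9 + 8 + 3 + 5 = 53

53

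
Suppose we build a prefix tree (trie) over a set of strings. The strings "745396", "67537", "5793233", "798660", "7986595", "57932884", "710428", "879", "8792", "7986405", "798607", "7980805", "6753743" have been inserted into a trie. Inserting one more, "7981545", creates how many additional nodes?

4

Walking "7981545" from the root, the first 3 characters ("798") follow existing edges; "1" is the first miss.
Each of the 4 remaining characters creates one node.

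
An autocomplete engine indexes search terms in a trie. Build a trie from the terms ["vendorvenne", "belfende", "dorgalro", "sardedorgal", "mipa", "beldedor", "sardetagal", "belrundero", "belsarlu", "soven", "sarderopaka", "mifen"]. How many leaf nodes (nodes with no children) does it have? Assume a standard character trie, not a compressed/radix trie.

12

Leaves are exactly the stored words that no other stored word extends.
Those words: "beldedor", "belfende", "belrundero", "belsarlu", "dorgalro", "mifen", "mipa", "sardedorgal", "sarderopaka", "sardetagal", "soven", "vendorvenne"
Leaf count: 12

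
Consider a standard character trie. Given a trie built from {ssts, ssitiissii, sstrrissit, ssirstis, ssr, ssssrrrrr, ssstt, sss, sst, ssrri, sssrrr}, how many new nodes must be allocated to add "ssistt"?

Walking "ssistt" from the root, the first 3 characters ("ssi") follow existing edges; "s" is the first miss.
Each of the 3 remaining characters creates one node.

3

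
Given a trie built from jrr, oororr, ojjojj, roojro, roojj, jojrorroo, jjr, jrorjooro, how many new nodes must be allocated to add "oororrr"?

"oororr" is already a path in the trie; the remaining "r" must be added.
New nodes needed: |"oororrr"| − 6 = 7 − 6 = 1.

1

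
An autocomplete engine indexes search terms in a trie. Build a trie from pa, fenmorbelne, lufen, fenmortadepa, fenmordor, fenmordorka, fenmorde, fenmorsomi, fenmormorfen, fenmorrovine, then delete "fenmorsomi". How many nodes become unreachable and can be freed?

4

A node on "fenmorsomi"'s path can go only if nothing else ends at it or branches off below it.
The suffix "somi" (4 nodes) is used only by "fenmorsomi"; the node for "fenmor" still has the child "b", so pruning stops there.
Nodes removed: 4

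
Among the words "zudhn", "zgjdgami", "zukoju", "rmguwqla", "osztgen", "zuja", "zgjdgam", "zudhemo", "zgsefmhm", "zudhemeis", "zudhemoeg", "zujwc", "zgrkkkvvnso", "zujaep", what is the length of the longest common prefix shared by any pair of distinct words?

7

Equivalently: take the maximum, over all pairs, of their longest common prefix length.
e.g. "zgjdgam" and "zgjdgami" share the prefix "zgjdgam" of length 7; no pair shares a longer one.
Longest shared-prefix length: 7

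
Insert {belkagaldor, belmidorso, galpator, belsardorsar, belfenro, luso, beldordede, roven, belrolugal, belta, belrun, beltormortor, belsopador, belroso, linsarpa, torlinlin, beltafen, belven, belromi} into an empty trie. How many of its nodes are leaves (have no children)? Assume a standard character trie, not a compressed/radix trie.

18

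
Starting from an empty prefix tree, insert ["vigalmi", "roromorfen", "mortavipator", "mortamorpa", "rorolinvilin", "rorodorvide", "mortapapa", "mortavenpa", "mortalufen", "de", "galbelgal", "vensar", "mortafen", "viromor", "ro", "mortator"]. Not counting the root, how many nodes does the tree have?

For each word, the new-node count is its length minus the longest prefix already in the trie:
  "vigalmi" → 7 new (v, i, g, a, l, m, i)
  "roromorfen" → 10 new (r, o, r, o, m, o, r, f, e, n)
  "mortavipator" → 12 new (m, o, r, t, a, v, i, p, a, t, o, r)
  "mortamorpa" → prefix "morta" already present; 5 new (m, o, r, p, a)
  "rorolinvilin" → prefix "roro" already present; 8 new (l, i, n, v, i, l, i, n)
  "rorodorvide" → prefix "roro" already present; 7 new (d, o, r, v, i, d, e)
  "mortapapa" → prefix "morta" already present; 4 new (p, a, p, a)
  "mortavenpa" → prefix "mortav" already present; 4 new (e, n, p, a)
  "mortalufen" → prefix "morta" already present; 5 new (l, u, f, e, n)
  "de" → 2 new (d, e)
  "galbelgal" → 9 new (g, a, l, b, e, l, g, a, l)
  "vensar" → prefix "v" already present; 5 new (e, n, s, a, r)
  "mortafen" → prefix "morta" already present; 3 new (f, e, n)
  "viromor" → prefix "vi" already present; 5 new (r, o, m, o, r)
  "ro" → prefix "ro" already present; 0 new (none)
  "mortator" → prefix "morta" already present; 3 new (t, o, r)
Total nodes = 7 + 10 + 12 + 5 + 8 + 7 + 4 + 4 + 5 + 2 + 9 + 5 + 3 + 5 + 0 + 3 = 89

89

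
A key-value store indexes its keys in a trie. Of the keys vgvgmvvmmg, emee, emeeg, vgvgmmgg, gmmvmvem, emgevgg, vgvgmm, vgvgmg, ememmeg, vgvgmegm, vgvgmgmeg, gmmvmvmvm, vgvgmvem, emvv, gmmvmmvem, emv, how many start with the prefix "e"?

Traverse to the node for "e", then collect every word in that subtree.
Matches: "emee", "emeeg", "ememmeg", "emgevgg", "emv", "emvv"
Count: 6

6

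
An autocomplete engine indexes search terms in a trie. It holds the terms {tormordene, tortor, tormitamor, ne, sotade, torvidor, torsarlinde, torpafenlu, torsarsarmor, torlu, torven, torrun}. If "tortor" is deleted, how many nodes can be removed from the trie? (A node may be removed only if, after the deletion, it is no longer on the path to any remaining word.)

Walk "tortor" from the leaf back toward the root, removing each node that no remaining word uses.
The suffix "tor" (3 nodes) is used only by "tortor"; the node for "tor" still has the child "m", so pruning stops there.
Nodes removed: 3

3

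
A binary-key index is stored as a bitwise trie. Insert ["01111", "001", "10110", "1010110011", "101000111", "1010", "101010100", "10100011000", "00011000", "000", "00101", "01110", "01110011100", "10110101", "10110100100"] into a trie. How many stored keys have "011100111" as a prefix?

1

Traverse to the node for "011100111", then collect every word in that subtree.
Matches: "01110011100"
Count: 1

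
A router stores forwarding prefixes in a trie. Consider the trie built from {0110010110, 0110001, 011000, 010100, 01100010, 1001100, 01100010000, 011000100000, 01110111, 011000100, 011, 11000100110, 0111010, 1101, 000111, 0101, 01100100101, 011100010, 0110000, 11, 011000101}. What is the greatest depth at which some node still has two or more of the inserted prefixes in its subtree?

11

The deepest shared node is where two words last agree before diverging.
e.g. "01100010000" and "011000100000" share the prefix "01100010000" of length 11; no pair shares a longer one.
Longest shared-prefix length: 11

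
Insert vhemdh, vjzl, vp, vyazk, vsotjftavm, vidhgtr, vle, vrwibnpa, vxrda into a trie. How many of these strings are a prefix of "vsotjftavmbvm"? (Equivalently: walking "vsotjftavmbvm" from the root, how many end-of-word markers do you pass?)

1

Traverse "vsotjftavmbvm" character by character; count nodes along the way that are marked as word ends.
Prefixes of the query that are stored words: "vsotjftavm"
Count: 1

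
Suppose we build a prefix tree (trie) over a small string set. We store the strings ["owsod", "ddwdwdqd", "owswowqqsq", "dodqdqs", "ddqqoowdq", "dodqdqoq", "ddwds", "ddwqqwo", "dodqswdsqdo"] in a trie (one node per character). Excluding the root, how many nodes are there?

47

Trace insertions, counting only characters that open a new branch:
  "owsod" → 5 new (o, w, s, o, d)
  "ddwdwdqd" → 8 new (d, d, w, d, w, d, q, d)
  "owswowqqsq" → prefix "ows" already present; 7 new (w, o, w, q, q, s, q)
  "dodqdqs" → prefix "d" already present; 6 new (o, d, q, d, q, s)
  "ddqqoowdq" → prefix "dd" already present; 7 new (q, q, o, o, w, d, q)
  "dodqdqoq" → prefix "dodqdq" already present; 2 new (o, q)
  "ddwds" → prefix "ddwd" already present; 1 new (s)
  "ddwqqwo" → prefix "ddw" already present; 4 new (q, q, w, o)
  "dodqswdsqdo" → prefix "dodq" already present; 7 new (s, w, d, s, q, d, o)
Total nodes = 5 + 8 + 7 + 6 + 7 + 2 + 1 + 4 + 7 = 47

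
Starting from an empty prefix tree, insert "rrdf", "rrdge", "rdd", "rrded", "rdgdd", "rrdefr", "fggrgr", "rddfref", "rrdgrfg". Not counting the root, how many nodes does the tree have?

28

Trie structure (* marks end of a word):
(root)
├─ f
│  └─ g
│     └─ g
│        └─ r
│           └─ g
│              └─ r *
└─ r
   ├─ d
   │  ├─ d *
   │  │  └─ f
   │  │     └─ r
   │  │        └─ e
   │  │           └─ f *
   │  └─ g
   │     └─ d
   │        └─ d *
   └─ r
      └─ d
         ├─ e
         │  ├─ d *
         │  └─ f
         │     └─ r *
         ├─ f *
         └─ g
            ├─ e *
            └─ r
               └─ f
                  └─ g *
Counting every labelled node above: 28.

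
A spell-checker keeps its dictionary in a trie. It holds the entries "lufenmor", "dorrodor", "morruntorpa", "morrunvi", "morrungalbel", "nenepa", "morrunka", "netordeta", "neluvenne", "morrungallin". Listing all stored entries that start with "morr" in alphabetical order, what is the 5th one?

morrunvi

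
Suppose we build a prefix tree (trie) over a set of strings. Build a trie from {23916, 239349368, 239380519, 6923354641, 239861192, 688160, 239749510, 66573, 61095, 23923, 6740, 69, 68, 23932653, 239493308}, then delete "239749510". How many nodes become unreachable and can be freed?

6

A node on "239749510"'s path can go only if nothing else ends at it or branches off below it.
The suffix "749510" (6 nodes) is used only by "239749510"; the node for "239" still has the child "1", so pruning stops there.
Nodes removed: 6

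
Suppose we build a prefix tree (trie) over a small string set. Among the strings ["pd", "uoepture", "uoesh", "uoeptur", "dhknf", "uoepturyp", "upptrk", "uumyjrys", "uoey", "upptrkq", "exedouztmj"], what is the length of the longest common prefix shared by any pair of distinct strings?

7

The deepest shared node is where two words last agree before diverging.
"uoeptur" and "uoepture" agree on "uoeptur" (7 characters) before diverging; nothing deeper is shared.
Longest shared-prefix length: 7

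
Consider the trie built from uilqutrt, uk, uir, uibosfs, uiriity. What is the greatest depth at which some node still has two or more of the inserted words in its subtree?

3

Look for the deepest trie node that still has at least two words in its subtree.
"uir" and "uiriity" agree on "uir" (3 characters) before diverging; nothing deeper is shared.
Longest shared-prefix length: 3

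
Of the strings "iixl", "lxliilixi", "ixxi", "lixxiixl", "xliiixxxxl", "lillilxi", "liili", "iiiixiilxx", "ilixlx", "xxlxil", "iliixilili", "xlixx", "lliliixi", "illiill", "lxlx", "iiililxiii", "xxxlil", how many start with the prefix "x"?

Traverse to the node for "x", then collect every word in that subtree.
Matches: "xliiixxxxl", "xlixx", "xxlxil", "xxxlil"
Count: 4

4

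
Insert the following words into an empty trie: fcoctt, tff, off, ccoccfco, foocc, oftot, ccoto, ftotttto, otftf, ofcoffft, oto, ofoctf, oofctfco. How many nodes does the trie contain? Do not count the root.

58

For each word, the new-node count is its length minus the longest prefix already in the trie:
  "fcoctt" → 6 new (f, c, o, c, t, t)
  "tff" → 3 new (t, f, f)
  "off" → 3 new (o, f, f)
  "ccoccfco" → 8 new (c, c, o, c, c, f, c, o)
  "foocc" → prefix "f" already present; 4 new (o, o, c, c)
  "oftot" → prefix "of" already present; 3 new (t, o, t)
  "ccoto" → prefix "cco" already present; 2 new (t, o)
  "ftotttto" → prefix "f" already present; 7 new (t, o, t, t, t, t, o)
  "otftf" → prefix "o" already present; 4 new (t, f, t, f)
  "ofcoffft" → prefix "of" already present; 6 new (c, o, f, f, f, t)
  "oto" → prefix "ot" already present; 1 new (o)
  "ofoctf" → prefix "of" already present; 4 new (o, c, t, f)
  "oofctfco" → prefix "o" already present; 7 new (o, f, c, t, f, c, o)
Total nodes = 6 + 3 + 3 + 8 + 4 + 3 + 2 + 7 + 4 + 6 + 1 + 4 + 7 = 58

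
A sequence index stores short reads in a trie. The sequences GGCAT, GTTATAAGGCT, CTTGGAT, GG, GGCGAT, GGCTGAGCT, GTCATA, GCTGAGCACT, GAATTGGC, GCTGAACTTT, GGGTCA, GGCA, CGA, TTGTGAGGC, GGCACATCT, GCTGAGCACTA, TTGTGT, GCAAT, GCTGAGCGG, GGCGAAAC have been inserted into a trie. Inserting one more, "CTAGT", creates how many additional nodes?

3

"CT" is already a path in the trie; the remaining "AGT" must be added.
So 5 − 2 = 3 new nodes.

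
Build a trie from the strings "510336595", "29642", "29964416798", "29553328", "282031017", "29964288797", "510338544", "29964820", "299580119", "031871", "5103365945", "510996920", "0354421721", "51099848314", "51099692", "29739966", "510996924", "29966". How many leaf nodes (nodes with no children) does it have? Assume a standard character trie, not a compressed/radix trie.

Leaves are exactly the stored words that no other stored word extends.
Those words: "031871", "0354421721", "282031017", "29553328", "29642", "29739966", "299580119", "29964288797", "29964416798", "29964820", "29966", "5103365945", "510336595", "510338544", "510996920", "510996924", "51099848314"
Leaf count: 17

17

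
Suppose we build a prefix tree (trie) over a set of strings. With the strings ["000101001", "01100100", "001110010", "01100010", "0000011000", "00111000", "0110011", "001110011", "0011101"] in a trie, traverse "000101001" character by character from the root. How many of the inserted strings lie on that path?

1

Traverse "000101001" character by character; count nodes along the way that are marked as word ends.
Prefixes of the query that are stored words: "000101001"
Count: 1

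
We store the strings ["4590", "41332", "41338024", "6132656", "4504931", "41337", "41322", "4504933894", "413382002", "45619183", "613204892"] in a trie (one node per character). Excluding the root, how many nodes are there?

Trace insertions, counting only characters that open a new branch:
  "4590" → 4 new (4, 5, 9, 0)
  "41332" → prefix "4" already present; 4 new (1, 3, 3, 2)
  "41338024" → prefix "4133" already present; 4 new (8, 0, 2, 4)
  "6132656" → 7 new (6, 1, 3, 2, 6, 5, 6)
  "4504931" → prefix "45" already present; 5 new (0, 4, 9, 3, 1)
  "41337" → prefix "4133" already present; 1 new (7)
  "41322" → prefix "413" already present; 2 new (2, 2)
  "4504933894" → prefix "450493" already present; 4 new (3, 8, 9, 4)
  "413382002" → prefix "41338" already present; 4 new (2, 0, 0, 2)
  "45619183" → prefix "45" already present; 6 new (6, 1, 9, 1, 8, 3)
  "613204892" → prefix "6132" already present; 5 new (0, 4, 8, 9, 2)
Total nodes = 4 + 4 + 4 + 7 + 5 + 1 + 2 + 4 + 4 + 6 + 5 = 46

46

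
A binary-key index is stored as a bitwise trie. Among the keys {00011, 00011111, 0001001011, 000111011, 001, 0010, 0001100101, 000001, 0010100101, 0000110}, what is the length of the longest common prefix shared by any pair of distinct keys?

Look for the deepest trie node that still has at least two words in its subtree.
"000111011" and "00011111" agree on "000111" (6 characters) before diverging; nothing deeper is shared.
Longest shared-prefix length: 6

6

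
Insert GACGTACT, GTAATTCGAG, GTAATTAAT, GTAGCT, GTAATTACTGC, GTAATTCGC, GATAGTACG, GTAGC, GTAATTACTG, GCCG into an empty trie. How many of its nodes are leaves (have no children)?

8

Leaves are exactly the stored words that no other stored word extends.
Those words: "GACGTACT", "GATAGTACG", "GCCG", "GTAATTAAT", "GTAATTACTGC", "GTAATTCGAG", "GTAATTCGC", "GTAGCT"
Leaf count: 8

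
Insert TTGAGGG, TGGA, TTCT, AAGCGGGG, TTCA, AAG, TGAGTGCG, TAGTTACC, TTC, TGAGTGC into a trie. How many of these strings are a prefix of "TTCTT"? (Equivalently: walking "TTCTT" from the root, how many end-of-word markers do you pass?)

Traverse "TTCTT" character by character; count nodes along the way that are marked as word ends.
Prefixes of the query that are stored words: "TTC", "TTCT"
Count: 2

2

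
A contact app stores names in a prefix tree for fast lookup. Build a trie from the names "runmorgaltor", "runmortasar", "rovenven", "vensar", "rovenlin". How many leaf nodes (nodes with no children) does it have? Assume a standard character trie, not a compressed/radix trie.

5

A leaf is a node with no children — equivalently, the end of a word that is not a proper prefix of any other stored word.
Those words: "rovenlin", "rovenven", "runmorgaltor", "runmortasar", "vensar"
Leaf count: 5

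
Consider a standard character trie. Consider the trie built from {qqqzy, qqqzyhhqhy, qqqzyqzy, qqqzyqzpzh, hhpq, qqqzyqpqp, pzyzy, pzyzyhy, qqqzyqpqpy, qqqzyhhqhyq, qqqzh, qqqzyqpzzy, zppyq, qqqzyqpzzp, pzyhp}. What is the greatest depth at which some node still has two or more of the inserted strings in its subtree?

The deepest shared node is where two words last agree before diverging.
e.g. "qqqzyhhqhy" and "qqqzyhhqhyq" share the prefix "qqqzyhhqhy" of length 10; no pair shares a longer one.
Longest shared-prefix length: 10

10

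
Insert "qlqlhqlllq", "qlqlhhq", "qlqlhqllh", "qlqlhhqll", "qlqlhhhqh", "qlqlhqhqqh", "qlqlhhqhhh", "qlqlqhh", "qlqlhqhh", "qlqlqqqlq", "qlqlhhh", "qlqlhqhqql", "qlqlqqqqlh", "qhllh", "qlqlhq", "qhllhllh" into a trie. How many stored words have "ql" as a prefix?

14

Traverse to the node for "ql", then collect every word in that subtree.
Matches: "qlqlhhh", "qlqlhhhqh", "qlqlhhq", "qlqlhhqhhh", "qlqlhhqll", "qlqlhq", "qlqlhqhh", "qlqlhqhqqh", "qlqlhqhqql", "qlqlhqllh", "qlqlhqlllq", "qlqlqhh", "qlqlqqqlq", "qlqlqqqqlh"
Count: 14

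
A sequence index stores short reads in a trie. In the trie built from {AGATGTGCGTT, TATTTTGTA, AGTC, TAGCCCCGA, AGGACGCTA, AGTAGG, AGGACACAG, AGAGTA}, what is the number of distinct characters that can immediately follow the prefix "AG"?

3

The children of the "AG" node are the distinct next characters among strings starting with "AG".
Distinct next characters after "AG": A, G, T.
That node has 3 child edges.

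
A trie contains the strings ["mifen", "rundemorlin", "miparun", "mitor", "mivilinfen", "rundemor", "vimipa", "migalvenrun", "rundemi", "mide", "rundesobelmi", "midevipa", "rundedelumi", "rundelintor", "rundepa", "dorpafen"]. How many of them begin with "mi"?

7

Filter for entries beginning with "mi":
Words under "mi": mide, midevipa, mifen, migalvenrun, miparun, mitor, mivilinfen
Count: 7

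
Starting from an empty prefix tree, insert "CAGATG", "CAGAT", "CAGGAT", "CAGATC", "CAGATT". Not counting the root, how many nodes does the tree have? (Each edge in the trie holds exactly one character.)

For each word, the new-node count is its length minus the longest prefix already in the trie:
  "CAGATG" → 6 new (C, A, G, A, T, G)
  "CAGAT" → prefix "CAGAT" already present; 0 new (none)
  "CAGGAT" → prefix "CAG" already present; 3 new (G, A, T)
  "CAGATC" → prefix "CAGAT" already present; 1 new (C)
  "CAGATT" → prefix "CAGAT" already present; 1 new (T)
Total nodes = 6 + 0 + 3 + 1 + 1 = 11

11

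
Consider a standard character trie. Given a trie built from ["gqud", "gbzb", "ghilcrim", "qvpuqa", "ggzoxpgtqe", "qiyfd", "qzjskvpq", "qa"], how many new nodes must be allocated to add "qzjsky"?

1

Walking "qzjsky" from the root, the first 5 characters ("qzjsk") follow existing edges; "y" is the first miss.
So 6 − 5 = 1 new nodes.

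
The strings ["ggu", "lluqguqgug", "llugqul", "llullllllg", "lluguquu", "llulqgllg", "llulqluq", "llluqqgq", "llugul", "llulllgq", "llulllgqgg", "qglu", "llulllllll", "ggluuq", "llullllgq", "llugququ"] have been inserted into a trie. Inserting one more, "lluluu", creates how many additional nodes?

2

The longest prefix of "lluluu" already in the trie is "llul" (length 4).
Each of the 2 remaining characters creates one node.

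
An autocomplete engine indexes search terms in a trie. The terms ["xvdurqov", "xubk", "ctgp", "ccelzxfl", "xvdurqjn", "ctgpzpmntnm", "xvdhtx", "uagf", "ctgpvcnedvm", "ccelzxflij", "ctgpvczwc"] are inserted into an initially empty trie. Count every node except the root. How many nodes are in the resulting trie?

Trace insertions, counting only characters that open a new branch:
  "xvdurqov" → 8 new (x, v, d, u, r, q, o, v)
  "xubk" → prefix "x" already present; 3 new (u, b, k)
  "ctgp" → 4 new (c, t, g, p)
  "ccelzxfl" → prefix "c" already present; 7 new (c, e, l, z, x, f, l)
  "xvdurqjn" → prefix "xvdurq" already present; 2 new (j, n)
  "ctgpzpmntnm" → prefix "ctgp" already present; 7 new (z, p, m, n, t, n, m)
  "xvdhtx" → prefix "xvd" already present; 3 new (h, t, x)
  "uagf" → 4 new (u, a, g, f)
  "ctgpvcnedvm" → prefix "ctgp" already present; 7 new (v, c, n, e, d, v, m)
  "ccelzxflij" → prefix "ccelzxfl" already present; 2 new (i, j)
  "ctgpvczwc" → prefix "ctgpvc" already present; 3 new (z, w, c)
Total nodes = 8 + 3 + 4 + 7 + 2 + 7 + 3 + 4 + 7 + 2 + 3 = 50

50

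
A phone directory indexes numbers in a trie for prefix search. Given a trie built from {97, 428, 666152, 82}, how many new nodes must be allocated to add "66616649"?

"6661" is already a path in the trie; the remaining "6649" must be added.
New nodes needed: |"66616649"| − 4 = 8 − 4 = 4.

4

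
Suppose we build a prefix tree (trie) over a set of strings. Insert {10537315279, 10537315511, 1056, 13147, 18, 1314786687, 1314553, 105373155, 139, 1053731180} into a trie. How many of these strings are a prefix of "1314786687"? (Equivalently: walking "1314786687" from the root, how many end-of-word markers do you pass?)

Traverse "1314786687" character by character; count nodes along the way that are marked as word ends.
Prefixes of the query that are stored words: "13147", "1314786687"
Count: 2

2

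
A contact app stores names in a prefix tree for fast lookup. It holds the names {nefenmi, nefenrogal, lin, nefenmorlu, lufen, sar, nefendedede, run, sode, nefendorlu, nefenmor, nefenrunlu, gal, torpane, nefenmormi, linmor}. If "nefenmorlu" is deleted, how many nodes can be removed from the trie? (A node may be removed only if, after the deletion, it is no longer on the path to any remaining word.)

Walk "nefenmorlu" from the leaf back toward the root, removing each node that no remaining word uses.
The suffix "lu" (2 nodes) is used only by "nefenmorlu"; the node for "nefenmor" still has the child "m", so pruning stops there.
Nodes removed: 2

2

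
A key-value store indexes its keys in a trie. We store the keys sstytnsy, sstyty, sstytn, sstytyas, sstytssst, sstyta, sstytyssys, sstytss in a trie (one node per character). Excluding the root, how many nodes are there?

Count nodes per top-level branch (shared prefixes stored once):
  's'-branch (sstyta, sstytn, sstytnsy, sstytss, sstytssst, sstyty, sstytyas, sstytyssys): 20 nodes
Sum: 20

20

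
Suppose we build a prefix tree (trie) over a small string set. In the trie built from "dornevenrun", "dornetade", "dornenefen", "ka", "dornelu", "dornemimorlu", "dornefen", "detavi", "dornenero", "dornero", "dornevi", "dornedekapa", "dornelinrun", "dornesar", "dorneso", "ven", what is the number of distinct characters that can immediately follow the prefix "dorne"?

Follow the path "dorne" to its node, then look at its outgoing edges.
Characters that immediately follow "dorne" among the stored strings: {d, f, l, m, n, r, s, t, v}.
That node has 9 child edges.

9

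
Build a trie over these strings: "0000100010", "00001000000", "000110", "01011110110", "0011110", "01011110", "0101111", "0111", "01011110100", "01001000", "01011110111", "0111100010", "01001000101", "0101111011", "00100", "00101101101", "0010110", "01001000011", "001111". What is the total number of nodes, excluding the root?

Count nodes per top-level branch (shared prefixes stored once):
  '0'-branch (00001000000, 0000100010, 000110, 00100, 0010110, 00101101101, 001111, 0011110, 01001000, 01001000011, 01001000101, 0101111, 01011110, 01011110100, 0101111011, 01011110110, 01011110111, 0111, 0111100010): 62 nodes
Sum: 62

62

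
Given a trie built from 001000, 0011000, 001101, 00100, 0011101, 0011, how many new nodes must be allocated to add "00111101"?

"00111" is already a path in the trie; the remaining "101" must be added.
Each of the 3 remaining characters creates one node.

3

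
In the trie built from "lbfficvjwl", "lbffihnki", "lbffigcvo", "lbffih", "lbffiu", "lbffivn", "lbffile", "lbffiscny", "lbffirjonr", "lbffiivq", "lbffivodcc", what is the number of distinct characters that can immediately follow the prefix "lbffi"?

9

The children of the "lbffi" node are the distinct next characters among strings starting with "lbffi".
Characters that immediately follow "lbffi" among the stored strings: {c, g, h, i, l, r, s, u, v}.
That node has 9 child edges.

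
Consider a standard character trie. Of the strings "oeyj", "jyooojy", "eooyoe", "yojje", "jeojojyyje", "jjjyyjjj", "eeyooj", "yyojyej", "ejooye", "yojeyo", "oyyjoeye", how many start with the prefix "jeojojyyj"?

1

Traverse to the node for "jeojojyyj", then collect every word in that subtree.
Matches: "jeojojyyje"
Count: 1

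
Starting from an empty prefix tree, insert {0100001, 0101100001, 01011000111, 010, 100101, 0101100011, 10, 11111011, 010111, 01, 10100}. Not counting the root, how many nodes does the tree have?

34

Count nodes per top-level branch (shared prefixes stored once):
  '0'-branch (01, 010, 0100001, 0101100001, 0101100011, 01011000111, 010111): 18 nodes
  '1'-branch (10, 100101, 10100, 11111011): 16 nodes
Sum: 34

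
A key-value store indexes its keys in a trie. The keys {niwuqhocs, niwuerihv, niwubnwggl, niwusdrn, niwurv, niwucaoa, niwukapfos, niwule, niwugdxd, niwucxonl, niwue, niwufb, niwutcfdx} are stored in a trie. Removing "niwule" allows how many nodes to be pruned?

2

Walk "niwule" from the leaf back toward the root, removing each node that no remaining word uses.
The suffix "le" (2 nodes) is used only by "niwule"; the node for "niwu" still has the child "q", so pruning stops there.
Nodes removed: 2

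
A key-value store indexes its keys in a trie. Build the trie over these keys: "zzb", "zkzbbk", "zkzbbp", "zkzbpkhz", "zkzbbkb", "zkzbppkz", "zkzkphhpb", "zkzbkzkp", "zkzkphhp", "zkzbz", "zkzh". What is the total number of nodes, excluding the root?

29

Trie structure (* marks end of a word):
(root)
└─ z
   ├─ k
   │  └─ z
   │     ├─ b
   │     │  ├─ b
   │     │  │  ├─ k *
   │     │  │  │  └─ b *
   │     │  │  └─ p *
   │     │  ├─ k
   │     │  │  └─ z
   │     │  │     └─ k
   │     │  │        └─ p *
   │     │  ├─ p
   │     │  │  ├─ k
   │     │  │  │  └─ h
   │     │  │  │     └─ z *
   │     │  │  └─ p
   │     │  │     └─ k
   │     │  │        └─ z *
   │     │  └─ z *
   │     ├─ h *
   │     └─ k
   │        └─ p
   │           └─ h
   │              └─ h
   │                 └─ p *
   │                    └─ b *
   └─ z
      └─ b *
Counting every labelled node above: 29.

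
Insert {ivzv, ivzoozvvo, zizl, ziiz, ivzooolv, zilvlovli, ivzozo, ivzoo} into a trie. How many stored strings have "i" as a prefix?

Traverse to the node for "i", then collect every word in that subtree.
Words under "i": ivzoo, ivzooolv, ivzoozvvo, ivzozo, ivzv
Count: 5

5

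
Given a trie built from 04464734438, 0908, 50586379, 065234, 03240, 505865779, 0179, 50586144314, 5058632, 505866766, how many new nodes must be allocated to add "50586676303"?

3

The longest prefix of "50586676303" already in the trie is "50586676" (length 8).
So 11 − 8 = 3 new nodes.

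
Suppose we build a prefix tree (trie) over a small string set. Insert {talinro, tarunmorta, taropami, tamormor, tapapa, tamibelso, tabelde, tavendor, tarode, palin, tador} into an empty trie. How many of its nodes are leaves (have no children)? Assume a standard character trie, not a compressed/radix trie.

A leaf is a node with no children — equivalently, the end of a word that is not a proper prefix of any other stored word.
Those words: "palin", "tabelde", "tador", "talinro", "tamibelso", "tamormor", "tapapa", "tarode", "taropami", "tarunmorta", "tavendor"
Leaf count: 11

11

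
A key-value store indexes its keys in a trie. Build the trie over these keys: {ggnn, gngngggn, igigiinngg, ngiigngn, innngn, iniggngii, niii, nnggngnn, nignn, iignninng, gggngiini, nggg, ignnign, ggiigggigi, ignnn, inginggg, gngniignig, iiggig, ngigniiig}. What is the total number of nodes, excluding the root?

106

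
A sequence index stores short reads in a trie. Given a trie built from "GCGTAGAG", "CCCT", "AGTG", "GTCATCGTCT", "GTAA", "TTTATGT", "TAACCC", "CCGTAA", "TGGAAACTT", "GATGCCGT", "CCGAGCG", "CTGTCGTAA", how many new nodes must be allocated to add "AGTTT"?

Walking "AGTTT" from the root, the first 3 characters ("AGT") follow existing edges; "T" is the first miss.
New nodes needed: |"AGTTT"| − 3 = 5 − 3 = 2.

2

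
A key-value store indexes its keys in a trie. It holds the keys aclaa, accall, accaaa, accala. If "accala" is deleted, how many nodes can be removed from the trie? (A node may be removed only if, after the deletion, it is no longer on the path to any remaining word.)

1

A node on "accala"'s path can go only if nothing else ends at it or branches off below it.
The suffix "a" (1 node) is used only by "accala"; the node for "accal" still has the child "l", so pruning stops there.
Nodes removed: 1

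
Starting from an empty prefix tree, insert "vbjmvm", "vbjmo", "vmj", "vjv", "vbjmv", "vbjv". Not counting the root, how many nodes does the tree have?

Count nodes per top-level branch (shared prefixes stored once):
  'v'-branch (vbjmo, vbjmv, vbjmvm, vbjv, vjv, vmj): 12 nodes
Sum: 12

12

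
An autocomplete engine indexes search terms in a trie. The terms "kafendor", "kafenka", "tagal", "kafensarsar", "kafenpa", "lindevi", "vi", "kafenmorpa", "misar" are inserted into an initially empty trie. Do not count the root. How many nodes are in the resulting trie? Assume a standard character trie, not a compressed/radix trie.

42

Insert word by word; a character creates a node only if that edge doesn't already exist:
  "kafendor" → 8 new (k, a, f, e, n, d, o, r)
  "kafenka" → prefix "kafen" already present; 2 new (k, a)
  "tagal" → 5 new (t, a, g, a, l)
  "kafensarsar" → prefix "kafen" already present; 6 new (s, a, r, s, a, r)
  "kafenpa" → prefix "kafen" already present; 2 new (p, a)
  "lindevi" → 7 new (l, i, n, d, e, v, i)
  "vi" → 2 new (v, i)
  "kafenmorpa" → prefix "kafen" already present; 5 new (m, o, r, p, a)
  "misar" → 5 new (m, i, s, a, r)
Total nodes = 8 + 2 + 5 + 6 + 2 + 7 + 2 + 5 + 5 = 42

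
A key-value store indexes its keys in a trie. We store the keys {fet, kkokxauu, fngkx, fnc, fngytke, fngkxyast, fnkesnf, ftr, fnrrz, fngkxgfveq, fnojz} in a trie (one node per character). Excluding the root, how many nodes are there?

Insert word by word; a character creates a node only if that edge doesn't already exist:
  "fet" → 3 new (f, e, t)
  "kkokxauu" → 8 new (k, k, o, k, x, a, u, u)
  "fngkx" → prefix "f" already present; 4 new (n, g, k, x)
  "fnc" → prefix "fn" already present; 1 new (c)
  "fngytke" → prefix "fng" already present; 4 new (y, t, k, e)
  "fngkxyast" → prefix "fngkx" already present; 4 new (y, a, s, t)
  "fnkesnf" → prefix "fn" already present; 5 new (k, e, s, n, f)
  "ftr" → prefix "f" already present; 2 new (t, r)
  "fnrrz" → prefix "fn" already present; 3 new (r, r, z)
  "fngkxgfveq" → prefix "fngkx" already present; 5 new (g, f, v, e, q)
  "fnojz" → prefix "fn" already present; 3 new (o, j, z)
Total nodes = 3 + 8 + 4 + 1 + 4 + 4 + 5 + 2 + 3 + 5 + 3 = 42

42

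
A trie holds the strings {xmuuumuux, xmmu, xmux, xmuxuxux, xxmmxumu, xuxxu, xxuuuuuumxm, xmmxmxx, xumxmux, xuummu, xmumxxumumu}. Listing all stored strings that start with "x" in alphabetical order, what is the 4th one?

xmuuumuux

Filter for "x…" and sort: "xmmu", "xmmxmxx", "xmumxxumumu", "xmuuumuux", "xmux", "xmuxuxux", "xumxmux", "xuummu", "xuxxu", "xxmmxumu", "xxuuuuuumxm"
Position 4: xmuuumuux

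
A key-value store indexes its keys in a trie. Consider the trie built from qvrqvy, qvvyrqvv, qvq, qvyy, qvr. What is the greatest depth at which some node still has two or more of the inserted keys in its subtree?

3

The deepest shared node is where two words last agree before diverging.
"qvr" and "qvrqvy" agree on "qvr" (3 characters) before diverging; nothing deeper is shared.
Longest shared-prefix length: 3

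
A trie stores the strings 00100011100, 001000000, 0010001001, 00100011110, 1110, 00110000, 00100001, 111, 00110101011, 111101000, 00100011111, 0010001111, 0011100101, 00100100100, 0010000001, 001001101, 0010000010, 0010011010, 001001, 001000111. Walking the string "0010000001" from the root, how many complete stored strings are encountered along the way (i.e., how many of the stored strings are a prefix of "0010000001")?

Traverse "0010000001" character by character; count nodes along the way that are marked as word ends.
Prefixes of the query that are stored words: "001000000", "0010000001"
Count: 2

2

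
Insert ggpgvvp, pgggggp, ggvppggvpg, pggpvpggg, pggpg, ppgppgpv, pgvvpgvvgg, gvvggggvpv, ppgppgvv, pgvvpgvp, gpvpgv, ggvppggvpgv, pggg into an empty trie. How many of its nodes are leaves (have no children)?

11

Leaves are exactly the stored words that no other stored word extends.
Those words: "ggpgvvp", "ggvppggvpgv", "gpvpgv", "gvvggggvpv", "pgggggp", "pggpg", "pggpvpggg", "pgvvpgvp", "pgvvpgvvgg", "ppgppgpv", "ppgppgvv"
Leaf count: 11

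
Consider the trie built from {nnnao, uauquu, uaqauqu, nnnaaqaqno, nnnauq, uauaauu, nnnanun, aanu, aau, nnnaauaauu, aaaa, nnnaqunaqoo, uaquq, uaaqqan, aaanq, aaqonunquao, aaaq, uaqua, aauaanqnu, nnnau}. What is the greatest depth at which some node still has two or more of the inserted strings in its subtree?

The deepest shared node is where two words last agree before diverging.
e.g. "nnnaaqaqno" and "nnnaauaauu" share the prefix "nnnaa" of length 5; no pair shares a longer one.
Longest shared-prefix length: 5

5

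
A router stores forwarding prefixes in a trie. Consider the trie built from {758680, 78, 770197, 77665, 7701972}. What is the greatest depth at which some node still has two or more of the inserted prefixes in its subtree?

6

Equivalently: take the maximum, over all pairs, of their longest common prefix length.
"770197" and "7701972" agree on "770197" (6 characters) before diverging; nothing deeper is shared.
Longest shared-prefix length: 6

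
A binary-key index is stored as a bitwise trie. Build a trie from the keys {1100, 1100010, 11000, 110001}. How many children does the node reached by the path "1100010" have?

0

Walk "1100010" from the root, arriving at one node.
No stored string extends past "1100010".
That node has 0 child edges.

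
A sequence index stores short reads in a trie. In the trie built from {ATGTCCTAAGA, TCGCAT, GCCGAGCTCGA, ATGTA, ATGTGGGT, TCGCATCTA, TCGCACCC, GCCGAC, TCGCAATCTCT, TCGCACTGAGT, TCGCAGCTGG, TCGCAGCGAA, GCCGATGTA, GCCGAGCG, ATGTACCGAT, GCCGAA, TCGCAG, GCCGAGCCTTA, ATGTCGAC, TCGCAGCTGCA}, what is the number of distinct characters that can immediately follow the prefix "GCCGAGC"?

Follow the path "GCCGAGC" to its node, then look at its outgoing edges.
Characters that immediately follow "GCCGAGC" among the stored strings: {C, G, T}.
That node has 3 child edges.

3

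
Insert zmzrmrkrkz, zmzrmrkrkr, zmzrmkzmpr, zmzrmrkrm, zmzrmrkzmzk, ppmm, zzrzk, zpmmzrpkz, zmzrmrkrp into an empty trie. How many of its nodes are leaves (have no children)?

Leaves are exactly the stored words that no other stored word extends.
Those words: "ppmm", "zmzrmkzmpr", "zmzrmrkrkr", "zmzrmrkrkz", "zmzrmrkrm", "zmzrmrkrp", "zmzrmrkzmzk", "zpmmzrpkz", "zzrzk"
Leaf count: 9

9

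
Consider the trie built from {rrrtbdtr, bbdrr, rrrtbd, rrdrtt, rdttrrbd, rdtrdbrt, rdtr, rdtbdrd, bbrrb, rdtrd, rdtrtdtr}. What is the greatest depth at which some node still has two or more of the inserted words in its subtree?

6

The deepest shared node is where two words last agree before diverging.
"rrrtbd" and "rrrtbdtr" agree on "rrrtbd" (6 characters) before diverging; nothing deeper is shared.
Longest shared-prefix length: 6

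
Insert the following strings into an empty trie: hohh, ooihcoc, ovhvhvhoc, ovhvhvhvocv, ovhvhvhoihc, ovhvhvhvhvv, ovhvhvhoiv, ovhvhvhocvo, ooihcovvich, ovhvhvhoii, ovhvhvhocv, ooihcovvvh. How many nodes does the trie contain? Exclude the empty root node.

Count nodes per top-level branch (shared prefixes stored once):
  'h'-branch (hohh): 4 nodes
  'o'-branch (ooihcoc, ooihcovvich, ooihcovvvh, ovhvhvhoc, ovhvhvhocv, ovhvhvhocvo, ovhvhvhoihc, ovhvhvhoii, ovhvhvhoiv, ovhvhvhvhvv, ovhvhvhvocv): 36 nodes
Sum: 40

40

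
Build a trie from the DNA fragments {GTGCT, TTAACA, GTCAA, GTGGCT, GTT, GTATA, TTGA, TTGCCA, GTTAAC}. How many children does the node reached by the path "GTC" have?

1

The children of the "GTC" node are the distinct next characters among strings starting with "GTC".
Characters that immediately follow "GTC" among the stored strings: {A}.
That node has 1 child edge.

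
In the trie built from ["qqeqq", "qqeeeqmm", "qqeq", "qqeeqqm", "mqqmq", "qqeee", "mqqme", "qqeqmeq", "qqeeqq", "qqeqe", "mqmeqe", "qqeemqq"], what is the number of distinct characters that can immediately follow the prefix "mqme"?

The children of the "mqme" node are the distinct next characters among strings starting with "mqme".
Characters that immediately follow "mqme" among the stored strings: {q}.
That node has 1 child edge.

1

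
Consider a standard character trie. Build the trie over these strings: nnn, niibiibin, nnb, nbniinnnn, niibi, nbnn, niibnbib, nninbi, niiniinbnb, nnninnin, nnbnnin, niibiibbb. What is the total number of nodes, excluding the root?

For each word, the new-node count is its length minus the longest prefix already in the trie:
  "nnn" → 3 new (n, n, n)
  "niibiibin" → prefix "n" already present; 8 new (i, i, b, i, i, b, i, n)
  "nnb" → prefix "nn" already present; 1 new (b)
  "nbniinnnn" → prefix "n" already present; 8 new (b, n, i, i, n, n, n, n)
  "niibi" → prefix "niibi" already present; 0 new (none)
  "nbnn" → prefix "nbn" already present; 1 new (n)
  "niibnbib" → prefix "niib" already present; 4 new (n, b, i, b)
  "nninbi" → prefix "nn" already present; 4 new (i, n, b, i)
  "niiniinbnb" → prefix "nii" already present; 7 new (n, i, i, n, b, n, b)
  "nnninnin" → prefix "nnn" already present; 5 new (i, n, n, i, n)
  "nnbnnin" → prefix "nnb" already present; 4 new (n, n, i, n)
  "niibiibbb" → prefix "niibiib" already present; 2 new (b, b)
Total nodes = 3 + 8 + 1 + 8 + 0 + 1 + 4 + 4 + 7 + 5 + 4 + 2 = 47

47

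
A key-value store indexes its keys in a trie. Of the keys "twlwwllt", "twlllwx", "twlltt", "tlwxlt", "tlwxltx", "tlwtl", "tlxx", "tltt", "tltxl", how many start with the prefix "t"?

Traverse to the node for "t", then collect every word in that subtree.
Words under "t": tltt, tltxl, tlwtl, tlwxlt, tlwxltx, tlxx, twlllwx, twlltt, twlwwllt
Count: 9

9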